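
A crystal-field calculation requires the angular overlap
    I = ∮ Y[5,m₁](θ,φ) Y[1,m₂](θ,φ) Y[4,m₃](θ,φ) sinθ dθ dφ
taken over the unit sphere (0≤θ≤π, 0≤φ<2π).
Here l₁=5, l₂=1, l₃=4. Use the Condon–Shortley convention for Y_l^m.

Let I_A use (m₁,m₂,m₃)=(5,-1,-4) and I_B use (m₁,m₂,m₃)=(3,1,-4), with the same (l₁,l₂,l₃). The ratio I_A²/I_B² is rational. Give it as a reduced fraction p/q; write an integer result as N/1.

l's match ⇒ only the (l;m) 3-j factors differ between A and B.
A: triangle coeff Δ(5,1,4) = 1/495; Σ_t [0,0]: t=0:+1/80640 = 1/80640; (3j)²=1/11 [(5 1 4; 5 -1 -4)], sign=+1
B: triangle coeff Δ(5,1,4) = 1/495; Σ_t [2,2]: t=2:+1/80640 = 1/80640; (3j)²=1/495 [(5 1 4; 3 1 -4)], sign=+1
I_A²/I_B² = (1/11)/(1/495) = 45/1

45/1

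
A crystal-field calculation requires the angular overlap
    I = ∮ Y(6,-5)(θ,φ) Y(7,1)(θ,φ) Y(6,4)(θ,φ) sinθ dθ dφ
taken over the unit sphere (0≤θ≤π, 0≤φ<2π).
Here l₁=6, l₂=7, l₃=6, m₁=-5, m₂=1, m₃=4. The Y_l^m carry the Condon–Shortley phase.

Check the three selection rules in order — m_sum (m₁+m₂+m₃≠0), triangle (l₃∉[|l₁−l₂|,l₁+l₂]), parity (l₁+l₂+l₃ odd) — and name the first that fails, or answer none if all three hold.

parity

azimuthal sum: -5 + 1 + 4 = 0  ✓
1 ≤ 6 ≤ 13 (triangle on l)  ✓
L = 6 + 7 + 6 = 19 (odd)  ✗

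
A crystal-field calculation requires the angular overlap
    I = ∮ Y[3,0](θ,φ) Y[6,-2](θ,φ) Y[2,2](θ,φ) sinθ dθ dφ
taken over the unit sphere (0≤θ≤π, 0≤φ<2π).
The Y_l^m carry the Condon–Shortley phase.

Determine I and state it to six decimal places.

triangle: need 3≤l₃≤9, have 2; I=0

0.000000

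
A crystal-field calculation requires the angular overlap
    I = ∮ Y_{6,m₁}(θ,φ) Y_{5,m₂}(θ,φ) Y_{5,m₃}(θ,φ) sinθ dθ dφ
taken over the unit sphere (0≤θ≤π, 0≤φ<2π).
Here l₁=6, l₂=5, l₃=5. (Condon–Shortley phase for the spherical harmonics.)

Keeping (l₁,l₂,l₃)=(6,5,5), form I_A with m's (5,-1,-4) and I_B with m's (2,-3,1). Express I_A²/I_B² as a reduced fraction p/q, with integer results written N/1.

243/110

Shared (l₁,l₂,l₃)=(6,5,5): N and (l;000)² cancel in I_A²/I_B².
A: Δ = 6!·6!·4!/17! = 1/28588560; Racah Σ t=0..1: t=0:+1/2073600 t=1:−1/518400 = -1/691200; ⇒ 3j(6 5 5; 5 -1 -4)² = 81/4420, sgn +1
B: Δ = 6!·6!·4!/17! = 1/28588560; Racah Σ t=0..2: t=0:+1/138240 t=1:−1/25920 t=2:+1/55296 = -11/829440; ⇒ 3j(6 5 5; 2 -3 1)² = 11/1326, sgn -1
I_A²/I_B² = (81/4420)/(11/1326) = 243/110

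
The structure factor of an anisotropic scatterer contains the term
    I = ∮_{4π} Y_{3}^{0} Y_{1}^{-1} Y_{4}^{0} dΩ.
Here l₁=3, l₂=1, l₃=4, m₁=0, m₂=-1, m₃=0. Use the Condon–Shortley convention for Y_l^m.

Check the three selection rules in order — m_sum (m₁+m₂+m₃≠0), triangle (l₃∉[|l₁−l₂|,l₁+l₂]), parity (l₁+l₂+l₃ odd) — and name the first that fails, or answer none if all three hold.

m_sum

m₁+m₂+m₃ = 0 − 1 + 0 = -1  ✗
triangle: |3−1|=2 ≤ l₃=4 ≤ 3+1=4
parity: l₁+l₂+l₃ = 8 is even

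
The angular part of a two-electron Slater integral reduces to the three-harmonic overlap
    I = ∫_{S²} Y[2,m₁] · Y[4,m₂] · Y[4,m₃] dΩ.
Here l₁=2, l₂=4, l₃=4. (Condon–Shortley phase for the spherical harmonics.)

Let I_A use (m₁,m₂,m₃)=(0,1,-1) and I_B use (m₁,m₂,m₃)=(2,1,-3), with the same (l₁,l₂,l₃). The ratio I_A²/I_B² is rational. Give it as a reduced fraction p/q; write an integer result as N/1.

289/378

Shared (l₁,l₂,l₃)=(2,4,4): N and (l;000)² cancel in I_A²/I_B².
A: Δ = 2!·2!·6!/11! = 1/13860; Racah Σ t=0..2: t=0:+1/480 t=1:−1/48 t=2:+1/144 = -17/1440; ⇒ 3j(2 4 4; 0 1 -1)² = 289/13860, sgn +1
B: Δ = 2!·2!·6!/11! = 1/13860; Racah Σ t=0..0: t=0:+1/480 = 1/480; ⇒ 3j(2 4 4; 2 1 -3)² = 3/110, sgn -1
I_A²/I_B² = (289/13860)/(3/110) = 289/378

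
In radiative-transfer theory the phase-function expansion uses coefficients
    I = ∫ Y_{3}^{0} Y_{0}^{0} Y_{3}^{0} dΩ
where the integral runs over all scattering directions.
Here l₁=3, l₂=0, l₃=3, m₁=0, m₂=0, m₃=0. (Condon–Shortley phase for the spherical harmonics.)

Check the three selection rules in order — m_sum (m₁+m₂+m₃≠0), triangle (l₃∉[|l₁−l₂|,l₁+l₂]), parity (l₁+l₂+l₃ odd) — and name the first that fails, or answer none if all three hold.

none

azimuthal sum: 0 + 0 + 0 = 0  ✓
3 ≤ 3 ≤ 3 (triangle on l)  ✓
L = 3 + 0 + 3 = 6 (even)  ✓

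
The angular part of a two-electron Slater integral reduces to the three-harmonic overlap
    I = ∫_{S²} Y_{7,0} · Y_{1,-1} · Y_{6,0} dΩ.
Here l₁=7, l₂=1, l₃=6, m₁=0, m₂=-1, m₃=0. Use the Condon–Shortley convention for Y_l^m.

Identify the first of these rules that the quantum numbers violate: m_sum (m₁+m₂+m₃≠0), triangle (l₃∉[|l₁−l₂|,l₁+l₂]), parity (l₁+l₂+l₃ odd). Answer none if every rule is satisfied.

azimuthal sum: 0 − 1 + 0 = -1  ✗
6 ≤ 6 ≤ 8 (triangle on l)
L = 7 + 1 + 6 = 14 (even)

m_sum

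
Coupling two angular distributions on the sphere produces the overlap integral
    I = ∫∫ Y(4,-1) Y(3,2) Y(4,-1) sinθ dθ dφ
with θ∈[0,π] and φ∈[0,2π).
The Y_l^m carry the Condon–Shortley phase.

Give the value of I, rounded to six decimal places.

Σlᵢ=11 odd — θ-integrand is odd under cosθ→−cosθ; I=0

0.000000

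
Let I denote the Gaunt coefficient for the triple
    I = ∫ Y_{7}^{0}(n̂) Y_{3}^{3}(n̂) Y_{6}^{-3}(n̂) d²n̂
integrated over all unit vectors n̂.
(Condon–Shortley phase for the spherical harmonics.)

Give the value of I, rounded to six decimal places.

-0.117879

m-sum 0 ✓  L=16 even ✓  4≤6≤10 ✓
Π(2lᵢ+1) = 15×7×13 = 1365
triangle coeff Δ(7,3,6) = 1/2042040
Σ_t [1,3]: t=1:−1/207360 t=2:+1/57600 t=3:−1/207360 = 1/129600
(3j)²=168/12155 [(7 3 6; 0 0 0)], sign=+1
Σ_t [4,4]: t=4:+1/1451520 = 1/1451520
(3j)²=45/4862 [(7 3 6; 0 3 -3)], sign=-1
⇒ 4πI² = 79380/454597
I = (-1)√(79380/454597/(4π)) = -0.11787924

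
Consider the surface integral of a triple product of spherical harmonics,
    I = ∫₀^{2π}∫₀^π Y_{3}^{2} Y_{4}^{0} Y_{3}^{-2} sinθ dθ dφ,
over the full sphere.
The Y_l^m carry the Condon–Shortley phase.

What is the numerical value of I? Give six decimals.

-0.179515

Checks pass: Σm=0; 10 even; l₃=3∈[1,7].
(2·3+1)(2·4+1)(2·3+1) = 441
Δ: 4! 2! 4! / 11! → 1/34650
sum: t=1:−1/72 t=2:+1/16 t=3:−1/72 = 5/144
3j²(3 4 3; 0 0 0) = Δ·Π!·Σ² = 2/77  (sign -1)
sum: t=0:+1/576 t=1:−1/72 = -7/576
3j²(3 4 3; 2 0 -2) = Δ·Π!·Σ² = 7/198  (sign +1)
combine: 4πI² = 441·2/77·7/198 = 49/121
take √, sign -1: I = -0.17951487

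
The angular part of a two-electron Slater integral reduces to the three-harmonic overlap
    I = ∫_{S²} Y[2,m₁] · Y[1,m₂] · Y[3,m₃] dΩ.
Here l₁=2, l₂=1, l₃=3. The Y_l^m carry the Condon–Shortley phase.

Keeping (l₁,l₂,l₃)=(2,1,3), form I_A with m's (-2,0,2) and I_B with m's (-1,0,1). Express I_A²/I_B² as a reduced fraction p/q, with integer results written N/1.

5/8

Same 2,1,3: normalisation and zero-m 3j drop out of the ratio.
A: Δ: 0! 4! 2! / 7! → 1/105; sum: t=0:+1/24 = 1/24; 3j²(2 1 3; -2 0 2) = Δ·Π!·Σ² = 1/21  (sign -1)
B: Δ: 0! 4! 2! / 7! → 1/105; sum: t=0:+1/6 = 1/6; 3j²(2 1 3; -1 0 1) = Δ·Π!·Σ² = 8/105  (sign +1)
I_A²/I_B² = (1/21)/(8/105) = 5/8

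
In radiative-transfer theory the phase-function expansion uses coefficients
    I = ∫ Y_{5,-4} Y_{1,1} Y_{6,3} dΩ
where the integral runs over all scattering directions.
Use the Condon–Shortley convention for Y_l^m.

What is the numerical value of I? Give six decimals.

-0.070770

m-sum 0 ✓  L=12 even ✓  4≤6≤6 ✓
Π(2lᵢ+1) = 11×3×13 = 429
triangle coeff Δ(5,1,6) = 1/858
Σ_t [0,0]: t=0:+1/14400 = 1/14400
(3j)²=6/143 [(5 1 6; 0 0 0)], sign=+1
Σ_t [0,0]: t=0:+1/725760 = 1/725760
(3j)²=1/286 [(5 1 6; -4 1 3)], sign=-1
⇒ 4πI² = 9/143
I = (-1)√(9/143/(4π)) = -0.07076985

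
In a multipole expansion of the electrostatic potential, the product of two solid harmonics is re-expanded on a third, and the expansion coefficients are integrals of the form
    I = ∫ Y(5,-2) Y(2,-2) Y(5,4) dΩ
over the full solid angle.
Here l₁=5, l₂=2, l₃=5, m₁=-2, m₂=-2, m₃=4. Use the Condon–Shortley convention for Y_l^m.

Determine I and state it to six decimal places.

Checks pass: Σm=0; 12 even; l₃=5∈[3,7].
(2·5+1)(2·2+1)(2·5+1) = 605
Δ: 2! 8! 2! / 13! → 1/38610
sum: t=0:+1/2880 t=1:−1/576 t=2:+1/2880 = -1/960
3j²(5 2 5; 0 0 0) = Δ·Π!·Σ² = 10/429  (sign +1)
sum: t=0:+1/20160 = 1/20160
3j²(5 2 5; -2 -2 4) = Δ·Π!·Σ² = 12/715  (sign -1)
combine: 4πI² = 605·10/429·12/715 = 40/169
take √, sign -1: I = -0.13724032

-0.137240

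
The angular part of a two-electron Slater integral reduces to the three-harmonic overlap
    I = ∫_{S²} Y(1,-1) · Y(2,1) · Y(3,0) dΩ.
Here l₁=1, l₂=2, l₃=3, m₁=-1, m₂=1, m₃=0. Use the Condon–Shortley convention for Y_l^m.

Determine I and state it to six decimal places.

Checks pass: Σm=0; 6 even; l₃=3∈[1,3].
(2·1+1)(2·2+1)(2·3+1) = 105
Δ: 0! 2! 4! / 7! → 1/105
sum: t=0:+1/4 = 1/4
3j²(1 2 3; 0 0 0) = Δ·Π!·Σ² = 3/35  (sign -1)
sum: t=0:+1/12 = 1/12
3j²(1 2 3; -1 1 0) = Δ·Π!·Σ² = 1/35  (sign -1)
combine: 4πI² = 105·3/35·1/35 = 9/35
take √, sign +1: I = 0.14304817

0.143048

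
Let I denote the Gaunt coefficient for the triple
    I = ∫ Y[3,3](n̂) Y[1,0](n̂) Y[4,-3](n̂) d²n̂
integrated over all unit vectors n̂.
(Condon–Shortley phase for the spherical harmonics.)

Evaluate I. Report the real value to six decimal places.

-0.162868

m-sum 0 ✓  L=8 even ✓  2≤4≤4 ✓
Π(2lᵢ+1) = 7×3×9 = 189
triangle coeff Δ(3,1,4) = 1/252
Σ_t [0,0]: t=0:+1/36 = 1/36
(3j)²=4/63 [(3 1 4; 0 0 0)], sign=+1
Σ_t [0,0]: t=0:+1/720 = 1/720
(3j)²=1/36 [(3 1 4; 3 0 -3)], sign=-1
⇒ 4πI² = 1/3
I = (-1)√(1/3/(4π)) = -0.16286750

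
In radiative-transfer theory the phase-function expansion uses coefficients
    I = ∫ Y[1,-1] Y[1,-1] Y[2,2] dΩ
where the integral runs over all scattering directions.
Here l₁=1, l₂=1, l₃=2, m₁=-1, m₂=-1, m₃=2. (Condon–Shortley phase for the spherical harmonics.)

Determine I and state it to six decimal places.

0.309019

m-sum 0 ✓  L=4 even ✓  0≤2≤2 ✓
Π(2lᵢ+1) = 3×3×5 = 45
triangle coeff Δ(1,1,2) = 1/30
Σ_t [0,0]: t=0:+1/1 = 1/1
(3j)²=2/15 [(1 1 2; 0 0 0)], sign=+1
Σ_t [0,0]: t=0:+1/4 = 1/4
(3j)²=1/5 [(1 1 2; -1 -1 2)], sign=+1
⇒ 4πI² = 6/5
I = (+1)√(6/5/(4π)) = 0.30901936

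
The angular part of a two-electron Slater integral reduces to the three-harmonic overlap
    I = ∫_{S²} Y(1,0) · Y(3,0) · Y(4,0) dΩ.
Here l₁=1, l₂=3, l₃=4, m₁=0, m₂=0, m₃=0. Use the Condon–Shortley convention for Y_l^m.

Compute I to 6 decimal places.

0.246233

Rules hold: Σm=0, L=8 even, 2≤4≤4.
N = 3·7·9 = 189
Δ = 0!·2!·6!/9! = 1/252
Racah Σ t=0..0: t=0:+1/36 = 1/36
⇒ 3j(1 3 4; 0 0 0)² = 4/63, sgn +1
(m-triple is (0,0,0) — same symbol as above.)
4πI² = N·(3j₀)²·(3jₘ)² = 16/21
I = +1·√(0.761905/4π) = 0.24623252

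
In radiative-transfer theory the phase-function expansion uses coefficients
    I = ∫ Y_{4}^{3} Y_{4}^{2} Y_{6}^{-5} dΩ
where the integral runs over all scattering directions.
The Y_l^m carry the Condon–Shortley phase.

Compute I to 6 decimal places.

Checks pass: Σm=0; 14 even; l₃=6∈[0,8].
(2·4+1)(2·4+1)(2·6+1) = 1053
Δ: 2! 6! 6! / 15! → 1/1261260
sum: t=0:+1/4608 t=1:−1/1296 t=2:+1/4608 = -7/20736
3j²(4 4 6; 0 0 0) = Δ·Π!·Σ² = 20/1287  (sign -1)
sum: t=0:+1/172800 t=1:−1/86400 = -1/172800
3j²(4 4 6; 3 2 -5) = Δ·Π!·Σ² = 1/130  (sign +1)
combine: 4πI² = 1053·20/1287·1/130 = 18/143
take √, sign -1: I = -0.10008369

-0.100084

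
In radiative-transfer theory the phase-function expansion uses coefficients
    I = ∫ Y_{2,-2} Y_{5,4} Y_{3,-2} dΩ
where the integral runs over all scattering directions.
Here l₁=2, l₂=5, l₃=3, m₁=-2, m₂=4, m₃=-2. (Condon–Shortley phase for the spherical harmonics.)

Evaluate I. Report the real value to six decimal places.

m-sum 0 ✓  L=10 even ✓  3≤3≤7 ✓
Π(2lᵢ+1) = 5×11×7 = 385
triangle coeff Δ(2,5,3) = 1/2310
Σ_t [2,2]: t=2:+1/144 = 1/144
(3j)²=10/231 [(2 5 3; 0 0 0)], sign=-1
Σ_t [4,4]: t=4:+1/2880 = 1/2880
(3j)²=3/55 [(2 5 3; -2 4 -2)], sign=-1
⇒ 4πI² = 10/11
I = (+1)√(10/11/(4π)) = 0.26896683

0.268967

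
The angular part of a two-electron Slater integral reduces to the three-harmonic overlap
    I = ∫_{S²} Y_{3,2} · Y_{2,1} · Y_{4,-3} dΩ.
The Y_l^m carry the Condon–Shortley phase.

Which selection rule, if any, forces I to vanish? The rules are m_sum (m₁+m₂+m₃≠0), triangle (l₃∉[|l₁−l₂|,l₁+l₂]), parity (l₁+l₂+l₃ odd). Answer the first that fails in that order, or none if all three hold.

Σmᵢ = 0  ✓
l₃∈[|l₁−l₂|,l₁+l₂]=[1,5], have l₃=4  ✓
Σlᵢ = 9 ⇒ odd  ✗

parity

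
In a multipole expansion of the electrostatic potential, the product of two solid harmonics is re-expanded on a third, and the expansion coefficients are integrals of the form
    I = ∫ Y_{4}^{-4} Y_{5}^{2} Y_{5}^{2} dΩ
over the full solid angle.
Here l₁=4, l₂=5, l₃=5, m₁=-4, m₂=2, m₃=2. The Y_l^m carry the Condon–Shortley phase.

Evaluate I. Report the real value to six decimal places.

0.181552

Rules hold: Σm=0, L=14 even, 1≤5≤9.
N = 9·11·11 = 1089
Δ = 4!·4!·6!/15! = 1/3153150
Racah Σ t=0..4: t=0:+1/69120 t=1:−1/1728 t=2:+1/576 t=3:−1/1728 t=4:+1/69120 = 7/11520
⇒ 3j(4 5 5; 0 0 0)² = 2/143, sgn -1
Racah Σ t=4..4: t=4:+1/20736 = 1/20736
⇒ 3j(4 5 5; -4 2 2)² = 35/1287, sgn -1
4πI² = N·(3j₀)²·(3jₘ)² = 70/169
I = +1·√(0.414201/4π) = 0.18155187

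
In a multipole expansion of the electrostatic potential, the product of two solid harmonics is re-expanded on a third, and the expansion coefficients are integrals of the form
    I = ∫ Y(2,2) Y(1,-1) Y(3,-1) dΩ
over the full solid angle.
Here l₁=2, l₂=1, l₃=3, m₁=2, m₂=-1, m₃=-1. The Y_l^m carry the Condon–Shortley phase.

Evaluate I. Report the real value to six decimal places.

-0.082589

m-sum 0 ✓  L=6 even ✓  1≤3≤3 ✓
Π(2lᵢ+1) = 5×3×7 = 105
triangle coeff Δ(2,1,3) = 1/105
Σ_t [0,0]: t=0:+1/4 = 1/4
(3j)²=3/35 [(2 1 3; 0 0 0)], sign=-1
Σ_t [0,0]: t=0:+1/48 = 1/48
(3j)²=1/105 [(2 1 3; 2 -1 -1)], sign=+1
⇒ 4πI² = 3/35
I = (-1)√(3/35/(4π)) = -0.08258890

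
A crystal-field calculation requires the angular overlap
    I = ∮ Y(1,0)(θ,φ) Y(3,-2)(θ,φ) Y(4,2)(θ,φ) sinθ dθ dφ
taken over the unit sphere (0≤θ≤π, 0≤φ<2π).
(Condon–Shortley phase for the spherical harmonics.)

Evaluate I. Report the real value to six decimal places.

0.213244

Checks pass: Σm=0; 8 even; l₃=4∈[2,4].
(2·1+1)(2·3+1)(2·4+1) = 189
Δ: 0! 2! 6! / 9! → 1/252
sum: t=0:+1/36 = 1/36
3j²(1 3 4; 0 0 0) = Δ·Π!·Σ² = 4/63  (sign +1)
sum: t=0:+1/120 = 1/120
3j²(1 3 4; 0 -2 2) = Δ·Π!·Σ² = 1/21  (sign +1)
combine: 4πI² = 189·4/63·1/21 = 4/7
take √, sign +1: I = 0.21324362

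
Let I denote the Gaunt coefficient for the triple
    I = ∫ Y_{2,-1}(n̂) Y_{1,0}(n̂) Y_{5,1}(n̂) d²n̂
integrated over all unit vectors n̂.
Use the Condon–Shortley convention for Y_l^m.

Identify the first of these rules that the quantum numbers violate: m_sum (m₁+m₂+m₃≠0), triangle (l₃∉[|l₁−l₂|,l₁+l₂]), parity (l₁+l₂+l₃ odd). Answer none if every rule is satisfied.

triangle

azimuthal sum: -1 + 0 + 1 = 0  ✓
1 ≤ 5 ≤ 3 (triangle on l)  ✗
L = 2 + 1 + 5 = 8 (even)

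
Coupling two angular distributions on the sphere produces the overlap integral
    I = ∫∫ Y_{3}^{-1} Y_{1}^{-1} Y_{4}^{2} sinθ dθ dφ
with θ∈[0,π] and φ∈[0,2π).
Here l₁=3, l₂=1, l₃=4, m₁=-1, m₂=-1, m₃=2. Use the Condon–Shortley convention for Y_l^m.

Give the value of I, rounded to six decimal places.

Rules hold: Σm=0, L=8 even, 2≤4≤4.
N = 7·3·9 = 189
Δ = 0!·6!·2!/9! = 1/252
Racah Σ t=0..0: t=0:+1/36 = 1/36
⇒ 3j(3 1 4; 0 0 0)² = 4/63, sgn +1
Racah Σ t=0..0: t=0:+1/96 = 1/96
⇒ 3j(3 1 4; -1 -1 2)² = 5/84, sgn +1
4πI² = N·(3j₀)²·(3jₘ)² = 5/7
I = +1·√(0.714286/4π) = 0.23841361

0.238414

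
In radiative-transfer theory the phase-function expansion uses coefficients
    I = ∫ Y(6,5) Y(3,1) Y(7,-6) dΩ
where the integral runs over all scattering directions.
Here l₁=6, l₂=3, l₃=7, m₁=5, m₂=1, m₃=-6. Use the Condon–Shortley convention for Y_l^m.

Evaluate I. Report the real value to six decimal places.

-0.034007

Rules hold: Σm=0, L=16 even, 3≤7≤9.
N = 13·7·15 = 1365
Δ = 2!·10!·4!/17! = 1/2042040
Racah Σ t=0..2: t=0:+1/207360 t=1:−1/57600 t=2:+1/207360 = -1/129600
⇒ 3j(6 3 7; 0 0 0)² = 168/12155, sgn +1
Racah Σ t=0..1: t=0:+1/17418240 t=1:−1/21772800 = 1/87091200
⇒ 3j(6 3 7; 5 1 -6)² = 11/14280, sgn -1
4πI² = N·(3j₀)²·(3jₘ)² = 21/1445
I = -1·√(0.0145329/4π) = -0.03400719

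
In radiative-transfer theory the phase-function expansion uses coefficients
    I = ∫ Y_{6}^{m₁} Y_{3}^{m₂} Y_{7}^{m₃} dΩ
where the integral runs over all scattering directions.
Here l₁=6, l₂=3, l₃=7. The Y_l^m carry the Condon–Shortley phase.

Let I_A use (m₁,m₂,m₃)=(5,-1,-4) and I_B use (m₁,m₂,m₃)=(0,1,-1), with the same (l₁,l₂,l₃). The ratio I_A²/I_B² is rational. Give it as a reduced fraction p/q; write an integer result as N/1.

Shared (l₁,l₂,l₃)=(6,3,7): N and (l;000)² cancel in I_A²/I_B².
A: Δ = 2!·10!·4!/17! = 1/2042040; Racah Σ t=0..1: t=0:+1/2903040 t=1:−1/21772800 = 13/43545600; ⇒ 3j(6 3 7; 5 -1 -4)² = 143/7140, sgn -1
B: Δ = 2!·10!·4!/17! = 1/2042040; Racah Σ t=0..2: t=0:+1/829440 t=1:−1/86400 t=2:+1/138240 = -13/4147200; ⇒ 3j(6 3 7; 0 1 -1)² = 13/3740, sgn -1
I_A²/I_B² = (143/7140)/(13/3740) = 121/21

121/21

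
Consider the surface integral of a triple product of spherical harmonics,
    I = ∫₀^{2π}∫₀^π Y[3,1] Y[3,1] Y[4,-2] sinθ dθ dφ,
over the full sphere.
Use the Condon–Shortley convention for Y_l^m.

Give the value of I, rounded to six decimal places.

Rules hold: Σm=0, L=10 even, 0≤4≤6.
N = 7·7·9 = 441
Δ = 2!·4!·4!/11! = 1/34650
Racah Σ t=0..2: t=0:+1/72 t=1:−1/16 t=2:+1/72 = -5/144
⇒ 3j(3 3 4; 0 0 0)² = 2/77, sgn -1
Racah Σ t=0..2: t=0:+1/192 t=1:−1/36 t=2:+1/192 = -5/288
⇒ 3j(3 3 4; 1 1 -2)² = 20/693, sgn -1
4πI² = N·(3j₀)²·(3jₘ)² = 40/121
I = +1·√(0.330579/4π) = 0.16219310

0.162193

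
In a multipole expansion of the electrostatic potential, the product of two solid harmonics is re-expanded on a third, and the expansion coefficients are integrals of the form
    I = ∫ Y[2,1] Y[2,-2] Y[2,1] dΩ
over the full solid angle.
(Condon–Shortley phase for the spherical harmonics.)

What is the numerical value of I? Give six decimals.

0.220728

m-sum 0 ✓  L=6 even ✓  0≤2≤4 ✓
Π(2lᵢ+1) = 5×5×5 = 125
triangle coeff Δ(2,2,2) = 1/630
Σ_t [0,2]: t=0:+1/8 t=1:−1/1 t=2:+1/8 = -3/4
(3j)²=2/35 [(2 2 2; 0 0 0)], sign=-1
Σ_t [0,0]: t=0:+1/4 = 1/4
(3j)²=3/35 [(2 2 2; 1 -2 1)], sign=-1
⇒ 4πI² = 30/49
I = (+1)√(30/49/(4π)) = 0.22072812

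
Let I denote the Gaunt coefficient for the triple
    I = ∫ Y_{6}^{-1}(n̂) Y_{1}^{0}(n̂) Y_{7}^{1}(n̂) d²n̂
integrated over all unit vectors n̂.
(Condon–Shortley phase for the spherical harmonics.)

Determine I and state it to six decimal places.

Checks pass: Σm=0; 14 even; l₃=7∈[5,7].
(2·6+1)(2·1+1)(2·7+1) = 585
Δ: 0! 12! 2! / 15! → 1/1365
sum: t=0:+1/518400 = 1/518400
3j²(6 1 7; 0 0 0) = Δ·Π!·Σ² = 7/195  (sign -1)
sum: t=0:+1/604800 = 1/604800
3j²(6 1 7; -1 0 1) = Δ·Π!·Σ² = 16/455  (sign +1)
combine: 4πI² = 585·7/195·16/455 = 48/65
take √, sign -1: I = -0.24241473

-0.242415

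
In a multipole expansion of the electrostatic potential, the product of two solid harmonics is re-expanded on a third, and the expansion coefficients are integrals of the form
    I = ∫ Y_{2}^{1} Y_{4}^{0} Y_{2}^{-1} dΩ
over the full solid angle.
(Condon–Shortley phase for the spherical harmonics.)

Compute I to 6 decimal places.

0.161197

m-sum 0 ✓  L=8 even ✓  2≤2≤6 ✓
Π(2lᵢ+1) = 5×9×5 = 225
triangle coeff Δ(2,4,2) = 1/630
Σ_t [2,2]: t=2:+1/16 = 1/16
(3j)²=2/35 [(2 4 2; 0 0 0)], sign=+1
Σ_t [1,1]: t=1:−1/36 = -1/36
(3j)²=8/315 [(2 4 2; 1 0 -1)], sign=+1
⇒ 4πI² = 16/49
I = (+1)√(16/49/(4π)) = 0.16119702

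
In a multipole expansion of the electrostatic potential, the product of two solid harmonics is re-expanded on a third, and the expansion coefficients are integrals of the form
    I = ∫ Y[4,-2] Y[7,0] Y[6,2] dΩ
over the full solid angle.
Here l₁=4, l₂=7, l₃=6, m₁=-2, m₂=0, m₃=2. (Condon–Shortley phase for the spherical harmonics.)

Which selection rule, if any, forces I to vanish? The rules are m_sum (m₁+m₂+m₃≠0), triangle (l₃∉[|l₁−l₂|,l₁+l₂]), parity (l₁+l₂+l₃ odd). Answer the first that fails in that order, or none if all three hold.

parity

azimuthal sum: -2 + 0 + 2 = 0  ✓
3 ≤ 6 ≤ 11 (triangle on l)  ✓
L = 4 + 7 + 6 = 17 (odd)  ✗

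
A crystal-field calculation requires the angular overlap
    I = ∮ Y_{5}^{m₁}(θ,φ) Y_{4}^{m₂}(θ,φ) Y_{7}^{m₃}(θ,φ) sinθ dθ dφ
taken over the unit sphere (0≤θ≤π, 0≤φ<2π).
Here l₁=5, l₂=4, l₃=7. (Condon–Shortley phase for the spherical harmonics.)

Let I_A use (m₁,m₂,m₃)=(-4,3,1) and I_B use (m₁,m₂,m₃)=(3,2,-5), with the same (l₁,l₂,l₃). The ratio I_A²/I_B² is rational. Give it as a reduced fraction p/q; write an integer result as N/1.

Shared (l₁,l₂,l₃)=(5,4,7): N and (l;000)² cancel in I_A²/I_B².
A: Δ = 2!·8!·6!/17! = 1/6126120; Racah Σ t=1..2: t=1:−1/29030400 t=2:+1/1209600 = 23/29030400; ⇒ 3j(5 4 7; -4 3 1)² = 529/97240, sgn +1
B: Δ = 2!·8!·6!/17! = 1/6126120; Racah Σ t=0..2: t=0:+1/2073600 t=1:−1/604800 t=2:+1/3870720 = -53/58060800; ⇒ 3j(5 4 7; 3 2 -5)² = 2809/185640, sgn -1
I_A²/I_B² = (529/97240)/(2809/185640) = 11109/30899

11109/30899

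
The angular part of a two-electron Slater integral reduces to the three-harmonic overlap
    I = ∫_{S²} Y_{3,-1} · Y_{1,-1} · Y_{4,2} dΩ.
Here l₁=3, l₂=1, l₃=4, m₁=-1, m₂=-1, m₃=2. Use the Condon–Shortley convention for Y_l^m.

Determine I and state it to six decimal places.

0.238414

Checks pass: Σm=0; 8 even; l₃=4∈[2,4].
(2·3+1)(2·1+1)(2·4+1) = 189
Δ: 0! 6! 2! / 9! → 1/252
sum: t=0:+1/36 = 1/36
3j²(3 1 4; 0 0 0) = Δ·Π!·Σ² = 4/63  (sign +1)
sum: t=0:+1/96 = 1/96
3j²(3 1 4; -1 -1 2) = Δ·Π!·Σ² = 5/84  (sign +1)
combine: 4πI² = 189·4/63·5/84 = 5/7
take √, sign +1: I = 0.23841361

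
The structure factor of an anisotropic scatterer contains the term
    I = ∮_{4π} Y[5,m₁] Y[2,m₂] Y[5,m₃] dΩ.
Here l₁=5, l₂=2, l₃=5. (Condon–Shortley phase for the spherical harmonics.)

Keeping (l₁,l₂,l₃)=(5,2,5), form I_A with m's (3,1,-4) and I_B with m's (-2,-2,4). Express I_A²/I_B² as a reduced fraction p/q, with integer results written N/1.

l's match ⇒ only the (l;m) 3-j factors differ between A and B.
A: triangle coeff Δ(5,2,5) = 1/38610; Σ_t [1,2]: t=1:−1/10080 t=2:+1/80640 = -1/11520; (3j)²=49/1430 [(5 2 5; 3 1 -4)], sign=+1
B: triangle coeff Δ(5,2,5) = 1/38610; Σ_t [0,0]: t=0:+1/20160 = 1/20160; (3j)²=12/715 [(5 2 5; -2 -2 4)], sign=-1
I_A²/I_B² = (49/1430)/(12/715) = 49/24

49/24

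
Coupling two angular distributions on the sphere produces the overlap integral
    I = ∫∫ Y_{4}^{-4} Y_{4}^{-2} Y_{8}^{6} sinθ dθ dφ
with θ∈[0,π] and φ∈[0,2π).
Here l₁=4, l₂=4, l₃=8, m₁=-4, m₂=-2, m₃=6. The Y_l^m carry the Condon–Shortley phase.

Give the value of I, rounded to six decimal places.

0.183531

m-sum 0 ✓  L=16 even ✓  0≤8≤8 ✓
Π(2lᵢ+1) = 9×9×17 = 1377
triangle coeff Δ(4,4,8) = 1/218790
Σ_t [0,0]: t=0:+1/331776 = 1/331776
(3j)²=490/21879 [(4 4 8; 0 0 0)], sign=+1
Σ_t [0,0]: t=0:+1/58060800 = 1/58060800
(3j)²=7/510 [(4 4 8; -4 -2 6)], sign=+1
⇒ 4πI² = 1029/2431
I = (+1)√(1029/2431/(4π)) = 0.18353136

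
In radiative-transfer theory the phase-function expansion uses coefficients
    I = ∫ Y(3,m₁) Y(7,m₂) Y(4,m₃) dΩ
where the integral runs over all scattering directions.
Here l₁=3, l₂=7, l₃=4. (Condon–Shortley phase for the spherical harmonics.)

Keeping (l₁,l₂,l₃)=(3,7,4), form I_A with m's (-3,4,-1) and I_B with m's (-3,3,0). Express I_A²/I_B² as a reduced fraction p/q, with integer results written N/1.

l's match ⇒ only the (l;m) 3-j factors differ between A and B.
A: triangle coeff Δ(3,7,4) = 1/45045; Σ_t [6,6]: t=6:+1/518400 = 1/518400; (3j)²=2/195 [(3 7 4; -3 4 -1)], sign=-1
B: triangle coeff Δ(3,7,4) = 1/45045; Σ_t [6,6]: t=6:+1/414720 = 1/414720; (3j)²=2/429 [(3 7 4; -3 3 0)], sign=+1
I_A²/I_B² = (2/195)/(2/429) = 11/5

11/5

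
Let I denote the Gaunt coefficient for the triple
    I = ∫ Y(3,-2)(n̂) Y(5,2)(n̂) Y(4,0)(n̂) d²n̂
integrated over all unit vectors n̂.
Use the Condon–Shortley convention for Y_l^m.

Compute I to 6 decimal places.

Rules hold: Σm=0, L=12 even, 2≤4≤8.
N = 7·11·9 = 693
Δ = 4!·2!·6!/13! = 1/180180
Racah Σ t=1..3: t=1:−1/576 t=2:+1/144 t=3:−1/576 = 1/288
⇒ 3j(3 5 4; 0 0 0)² = 20/1001, sgn +1
Racah Σ t=3..4: t=3:−1/576 t=4:+1/864 = -1/1728
⇒ 3j(3 5 4; -2 2 0)² = 5/1287, sgn -1
4πI² = N·(3j₀)²·(3jₘ)² = 100/1859
I = -1·√(0.0537924/4π) = -0.06542675

-0.065427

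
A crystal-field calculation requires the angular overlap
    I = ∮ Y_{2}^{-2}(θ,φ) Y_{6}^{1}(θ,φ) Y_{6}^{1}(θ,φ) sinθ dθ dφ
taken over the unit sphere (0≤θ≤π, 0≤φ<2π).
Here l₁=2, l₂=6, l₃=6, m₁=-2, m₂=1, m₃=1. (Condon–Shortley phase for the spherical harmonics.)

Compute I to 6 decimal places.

0.196649

Checks pass: Σm=0; 14 even; l₃=6∈[4,8].
(2·2+1)(2·6+1)(2·6+1) = 845
Δ: 2! 2! 10! / 15! → 1/90090
sum: t=0:+1/69120 t=1:−1/14400 t=2:+1/69120 = -7/172800
3j²(2 6 6; 0 0 0) = Δ·Π!·Σ² = 14/715  (sign -1)
sum: t=2:+1/57600 = 1/57600
3j²(2 6 6; -2 1 1) = Δ·Π!·Σ² = 21/715  (sign -1)
combine: 4πI² = 845·14/715·21/715 = 294/605
take √, sign +1: I = 0.19664868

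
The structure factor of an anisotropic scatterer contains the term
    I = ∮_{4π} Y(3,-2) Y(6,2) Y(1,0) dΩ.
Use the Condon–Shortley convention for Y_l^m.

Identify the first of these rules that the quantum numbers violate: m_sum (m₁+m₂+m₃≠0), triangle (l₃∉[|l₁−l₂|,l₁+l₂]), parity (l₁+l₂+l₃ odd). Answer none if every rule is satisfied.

azimuthal sum: -2 + 2 + 0 = 0  ✓
3 ≤ 1 ≤ 9 (triangle on l)  ✗
L = 3 + 6 + 1 = 10 (even)

triangle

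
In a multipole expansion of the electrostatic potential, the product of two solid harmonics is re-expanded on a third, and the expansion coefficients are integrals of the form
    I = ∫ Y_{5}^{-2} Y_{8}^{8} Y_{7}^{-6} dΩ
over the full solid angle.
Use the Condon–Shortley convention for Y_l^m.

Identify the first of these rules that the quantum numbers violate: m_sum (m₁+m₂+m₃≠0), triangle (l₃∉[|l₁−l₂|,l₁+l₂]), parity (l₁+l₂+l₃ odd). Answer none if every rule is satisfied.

azimuthal sum: -2 + 8 − 6 = 0  ✓
3 ≤ 7 ≤ 13 (triangle on l)  ✓
L = 5 + 8 + 7 = 20 (even)  ✓

none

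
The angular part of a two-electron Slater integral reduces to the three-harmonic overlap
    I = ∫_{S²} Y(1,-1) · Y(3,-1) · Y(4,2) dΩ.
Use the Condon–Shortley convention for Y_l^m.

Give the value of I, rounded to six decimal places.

Rules hold: Σm=0, L=8 even, 2≤4≤4.
N = 3·7·9 = 189
Δ = 0!·2!·6!/9! = 1/252
Racah Σ t=0..0: t=0:+1/36 = 1/36
⇒ 3j(1 3 4; 0 0 0)² = 4/63, sgn +1
Racah Σ t=0..0: t=0:+1/96 = 1/96
⇒ 3j(1 3 4; -1 -1 2)² = 5/84, sgn +1
4πI² = N·(3j₀)²·(3jₘ)² = 5/7
I = +1·√(0.714286/4π) = 0.23841361

0.238414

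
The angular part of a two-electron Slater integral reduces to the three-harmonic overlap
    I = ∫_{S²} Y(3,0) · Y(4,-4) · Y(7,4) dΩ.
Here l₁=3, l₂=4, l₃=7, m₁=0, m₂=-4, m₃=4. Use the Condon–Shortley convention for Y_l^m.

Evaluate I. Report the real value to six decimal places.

Checks pass: Σm=0; 14 even; l₃=7∈[1,7].
(2·3+1)(2·4+1)(2·7+1) = 945
Δ: 0! 6! 8! / 15! → 1/45045
sum: t=0:+1/20736 = 1/20736
3j²(3 4 7; 0 0 0) = Δ·Π!·Σ² = 35/1287  (sign -1)
sum: t=0:+1/1451520 = 1/1451520
3j²(3 4 7; 0 -4 4) = Δ·Π!·Σ² = 1/273  (sign -1)
combine: 4πI² = 945·35/1287·1/273 = 175/1859
take √, sign +1: I = 0.08655146

0.086551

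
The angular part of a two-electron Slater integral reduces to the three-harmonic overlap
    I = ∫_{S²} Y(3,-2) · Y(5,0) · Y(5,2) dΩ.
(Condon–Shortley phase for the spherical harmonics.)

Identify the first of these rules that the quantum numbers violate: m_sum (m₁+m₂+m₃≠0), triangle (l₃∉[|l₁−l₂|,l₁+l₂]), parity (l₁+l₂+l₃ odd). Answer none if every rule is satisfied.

Σmᵢ = 0  ✓
l₃∈[|l₁−l₂|,l₁+l₂]=[2,8], have l₃=5  ✓
Σlᵢ = 13 ⇒ odd  ✗

parity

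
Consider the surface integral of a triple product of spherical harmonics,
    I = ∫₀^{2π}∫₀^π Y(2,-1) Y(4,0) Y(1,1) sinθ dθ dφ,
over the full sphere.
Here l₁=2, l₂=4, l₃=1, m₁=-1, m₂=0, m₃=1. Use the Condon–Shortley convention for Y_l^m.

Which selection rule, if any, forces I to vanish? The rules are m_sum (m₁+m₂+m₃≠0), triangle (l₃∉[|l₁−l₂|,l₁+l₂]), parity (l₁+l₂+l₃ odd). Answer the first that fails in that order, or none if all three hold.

triangle

m₁+m₂+m₃ = -1 + 0 + 1 = 0  ✓
triangle: |2−4|=2 ≤ l₃=1 ≤ 2+4=6  ✗
parity: l₁+l₂+l₃ = 7 is odd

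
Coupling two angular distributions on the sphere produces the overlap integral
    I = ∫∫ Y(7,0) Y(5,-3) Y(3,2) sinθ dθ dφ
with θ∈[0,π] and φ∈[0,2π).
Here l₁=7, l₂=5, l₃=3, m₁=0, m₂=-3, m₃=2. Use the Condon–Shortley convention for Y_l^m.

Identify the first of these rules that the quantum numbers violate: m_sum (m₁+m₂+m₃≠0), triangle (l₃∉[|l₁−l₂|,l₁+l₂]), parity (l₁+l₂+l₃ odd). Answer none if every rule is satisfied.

m₁+m₂+m₃ = 0 − 3 + 2 = -1  ✗
triangle: |7−5|=2 ≤ l₃=3 ≤ 7+5=12
parity: l₁+l₂+l₃ = 15 is odd

m_sum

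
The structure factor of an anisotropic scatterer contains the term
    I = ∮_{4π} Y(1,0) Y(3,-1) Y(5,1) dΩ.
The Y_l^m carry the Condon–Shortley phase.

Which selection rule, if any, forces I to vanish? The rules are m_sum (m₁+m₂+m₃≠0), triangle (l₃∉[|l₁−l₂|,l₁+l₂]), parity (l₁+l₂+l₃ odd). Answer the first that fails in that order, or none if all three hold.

triangle

azimuthal sum: 0 − 1 + 1 = 0  ✓
2 ≤ 5 ≤ 4 (triangle on l)  ✗
L = 1 + 3 + 5 = 9 (odd)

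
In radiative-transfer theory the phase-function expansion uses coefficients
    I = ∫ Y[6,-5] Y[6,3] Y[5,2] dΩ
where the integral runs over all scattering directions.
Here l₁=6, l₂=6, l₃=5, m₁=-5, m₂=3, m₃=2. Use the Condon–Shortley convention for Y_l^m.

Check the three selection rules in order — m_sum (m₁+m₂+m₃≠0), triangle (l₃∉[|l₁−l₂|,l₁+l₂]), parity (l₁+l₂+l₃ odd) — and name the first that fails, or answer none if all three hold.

Σmᵢ = 0  ✓
l₃∈[|l₁−l₂|,l₁+l₂]=[0,12], have l₃=5  ✓
Σlᵢ = 17 ⇒ odd  ✗

parity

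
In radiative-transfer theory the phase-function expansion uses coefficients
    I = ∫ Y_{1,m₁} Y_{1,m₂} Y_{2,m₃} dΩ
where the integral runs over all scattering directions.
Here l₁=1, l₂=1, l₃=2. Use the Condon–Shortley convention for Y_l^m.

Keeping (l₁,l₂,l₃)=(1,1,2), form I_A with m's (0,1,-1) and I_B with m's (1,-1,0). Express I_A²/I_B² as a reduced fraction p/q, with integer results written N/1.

3/1

Shared (l₁,l₂,l₃)=(1,1,2): N and (l;000)² cancel in I_A²/I_B².
A: Δ = 0!·2!·2!/5! = 1/30; Racah Σ t=0..0: t=0:+1/2 = 1/2; ⇒ 3j(1 1 2; 0 1 -1)² = 1/10, sgn -1
B: Δ = 0!·2!·2!/5! = 1/30; Racah Σ t=0..0: t=0:+1/4 = 1/4; ⇒ 3j(1 1 2; 1 -1 0)² = 1/30, sgn +1
I_A²/I_B² = (1/10)/(1/30) = 3/1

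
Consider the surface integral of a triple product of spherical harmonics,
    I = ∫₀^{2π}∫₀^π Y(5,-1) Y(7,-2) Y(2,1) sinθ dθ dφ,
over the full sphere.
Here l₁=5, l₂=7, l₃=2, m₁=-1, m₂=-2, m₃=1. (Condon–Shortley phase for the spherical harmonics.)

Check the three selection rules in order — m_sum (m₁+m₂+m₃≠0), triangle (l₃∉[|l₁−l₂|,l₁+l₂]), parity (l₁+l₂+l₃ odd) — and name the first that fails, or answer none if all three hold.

m_sum

azimuthal sum: -1 − 2 + 1 = -2  ✗
2 ≤ 2 ≤ 12 (triangle on l)
L = 5 + 7 + 2 = 14 (even)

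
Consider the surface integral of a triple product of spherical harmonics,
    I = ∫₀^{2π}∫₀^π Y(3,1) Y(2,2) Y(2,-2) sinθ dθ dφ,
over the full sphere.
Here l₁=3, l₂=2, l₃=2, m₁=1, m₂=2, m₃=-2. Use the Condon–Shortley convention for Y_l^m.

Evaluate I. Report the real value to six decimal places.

Σmᵢ = 1 ≠ 0, so the φ-integral vanishes; I = 0

0.000000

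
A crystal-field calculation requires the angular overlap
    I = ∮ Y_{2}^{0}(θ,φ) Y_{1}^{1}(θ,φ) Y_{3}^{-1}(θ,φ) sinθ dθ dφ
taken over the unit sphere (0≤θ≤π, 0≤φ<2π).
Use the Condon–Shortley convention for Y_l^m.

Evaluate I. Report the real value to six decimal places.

-0.202301

m-sum 0 ✓  L=6 even ✓  1≤3≤3 ✓
Π(2lᵢ+1) = 5×3×7 = 105
triangle coeff Δ(2,1,3) = 1/105
Σ_t [0,0]: t=0:+1/4 = 1/4
(3j)²=3/35 [(2 1 3; 0 0 0)], sign=-1
Σ_t [0,0]: t=0:+1/8 = 1/8
(3j)²=2/35 [(2 1 3; 0 1 -1)], sign=+1
⇒ 4πI² = 18/35
I = (-1)√(18/35/(4π)) = -0.20230066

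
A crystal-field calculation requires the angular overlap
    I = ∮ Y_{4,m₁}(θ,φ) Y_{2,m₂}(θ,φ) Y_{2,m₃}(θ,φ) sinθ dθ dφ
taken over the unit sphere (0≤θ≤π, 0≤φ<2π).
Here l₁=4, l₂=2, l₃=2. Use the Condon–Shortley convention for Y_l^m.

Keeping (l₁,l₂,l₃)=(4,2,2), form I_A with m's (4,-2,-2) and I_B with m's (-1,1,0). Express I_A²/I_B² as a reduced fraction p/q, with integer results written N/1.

7/3

Same 4,2,2: normalisation and zero-m 3j drop out of the ratio.
A: Δ: 4! 4! 0! / 9! → 1/630; sum: t=0:+1/576 = 1/576; 3j²(4 2 2; 4 -2 -2) = Δ·Π!·Σ² = 1/9  (sign +1)
B: Δ: 4! 4! 0! / 9! → 1/630; sum: t=3:−1/24 = -1/24; 3j²(4 2 2; -1 1 0) = Δ·Π!·Σ² = 1/21  (sign -1)
I_A²/I_B² = (1/9)/(1/21) = 7/3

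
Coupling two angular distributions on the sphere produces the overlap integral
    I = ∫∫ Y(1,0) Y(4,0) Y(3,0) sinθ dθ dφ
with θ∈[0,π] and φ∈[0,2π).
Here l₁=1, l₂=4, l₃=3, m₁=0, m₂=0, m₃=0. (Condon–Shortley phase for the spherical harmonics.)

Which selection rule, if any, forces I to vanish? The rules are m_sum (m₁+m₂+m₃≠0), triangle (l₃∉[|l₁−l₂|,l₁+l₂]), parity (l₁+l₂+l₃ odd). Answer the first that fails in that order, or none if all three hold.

none

Σmᵢ = 0  ✓
l₃∈[|l₁−l₂|,l₁+l₂]=[3,5], have l₃=3  ✓
Σlᵢ = 8 ⇒ even  ✓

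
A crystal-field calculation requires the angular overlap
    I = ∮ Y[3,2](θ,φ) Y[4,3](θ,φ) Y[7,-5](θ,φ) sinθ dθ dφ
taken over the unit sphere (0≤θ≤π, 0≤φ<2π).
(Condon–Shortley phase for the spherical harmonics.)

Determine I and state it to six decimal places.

-0.268170

Rules hold: Σm=0, L=14 even, 1≤7≤7.
N = 7·9·15 = 945
Δ = 0!·6!·8!/15! = 1/45045
Racah Σ t=0..0: t=0:+1/20736 = 1/20736
⇒ 3j(3 4 7; 0 0 0)² = 35/1287, sgn -1
Racah Σ t=0..0: t=0:+1/604800 = 1/604800
⇒ 3j(3 4 7; 2 3 -5)² = 16/455, sgn +1
4πI² = N·(3j₀)²·(3jₘ)² = 1680/1859
I = -1·√(0.903712/4π) = -0.26816989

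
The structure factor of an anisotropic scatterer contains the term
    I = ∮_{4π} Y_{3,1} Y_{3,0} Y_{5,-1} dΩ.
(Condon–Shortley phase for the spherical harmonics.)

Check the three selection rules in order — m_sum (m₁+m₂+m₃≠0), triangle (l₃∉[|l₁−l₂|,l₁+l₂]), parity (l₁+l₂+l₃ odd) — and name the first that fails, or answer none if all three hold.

parity

azimuthal sum: 1 + 0 − 1 = 0  ✓
0 ≤ 5 ≤ 6 (triangle on l)  ✓
L = 3 + 3 + 5 = 11 (odd)  ✗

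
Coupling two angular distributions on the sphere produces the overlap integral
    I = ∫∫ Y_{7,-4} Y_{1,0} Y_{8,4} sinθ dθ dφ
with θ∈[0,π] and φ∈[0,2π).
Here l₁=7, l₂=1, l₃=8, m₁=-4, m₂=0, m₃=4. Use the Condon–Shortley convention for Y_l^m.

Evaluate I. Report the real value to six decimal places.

0.211986

m-sum 0 ✓  L=16 even ✓  6≤8≤8 ✓
Π(2lᵢ+1) = 15×3×17 = 765
triangle coeff Δ(7,1,8) = 1/2040
Σ_t [0,0]: t=0:+1/25401600 = 1/25401600
(3j)²=8/255 [(7 1 8; 0 0 0)], sign=+1
Σ_t [0,0]: t=0:+1/239500800 = 1/239500800
(3j)²=2/85 [(7 1 8; -4 0 4)], sign=+1
⇒ 4πI² = 48/85
I = (+1)√(48/85/(4π)) = 0.21198553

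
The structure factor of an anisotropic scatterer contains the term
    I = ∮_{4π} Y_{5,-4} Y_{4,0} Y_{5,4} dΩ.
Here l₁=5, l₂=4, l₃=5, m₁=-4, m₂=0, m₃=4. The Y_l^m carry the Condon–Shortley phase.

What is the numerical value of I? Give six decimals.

Checks pass: Σm=0; 14 even; l₃=5∈[1,9].
(2·5+1)(2·4+1)(2·5+1) = 1089
Δ: 4! 6! 4! / 15! → 1/3153150
sum: t=0:+1/69120 t=1:−1/1728 t=2:+1/576 t=3:−1/1728 t=4:+1/69120 = 7/11520
3j²(5 4 5; 0 0 0) = Δ·Π!·Σ² = 2/143  (sign -1)
sum: t=3:−1/25920 t=4:+1/69120 = -1/41472
3j²(5 4 5; -4 0 4) = Δ·Π!·Σ² = 2/143  (sign +1)
combine: 4πI² = 1089·2/143·2/143 = 36/169
take √, sign -1: I = -0.13019760

-0.130198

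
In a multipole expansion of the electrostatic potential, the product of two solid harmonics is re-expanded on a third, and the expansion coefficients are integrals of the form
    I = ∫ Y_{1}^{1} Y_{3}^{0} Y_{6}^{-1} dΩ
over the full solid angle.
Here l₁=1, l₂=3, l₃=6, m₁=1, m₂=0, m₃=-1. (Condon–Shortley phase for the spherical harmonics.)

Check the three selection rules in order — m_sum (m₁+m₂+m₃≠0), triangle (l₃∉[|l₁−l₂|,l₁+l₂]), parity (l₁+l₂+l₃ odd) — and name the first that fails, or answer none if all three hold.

triangle

m₁+m₂+m₃ = 1 + 0 − 1 = 0  ✓
triangle: |1−3|=2 ≤ l₃=6 ≤ 1+3=4  ✗
parity: l₁+l₂+l₃ = 10 is even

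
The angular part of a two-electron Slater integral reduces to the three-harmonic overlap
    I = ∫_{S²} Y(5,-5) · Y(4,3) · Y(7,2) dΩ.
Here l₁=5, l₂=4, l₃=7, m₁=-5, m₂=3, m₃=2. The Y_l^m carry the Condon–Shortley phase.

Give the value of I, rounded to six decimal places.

-0.045821

m-sum 0 ✓  L=16 even ✓  1≤7≤9 ✓
Π(2lᵢ+1) = 11×9×15 = 1485
triangle coeff Δ(5,4,7) = 1/6126120
Σ_t [0,2]: t=0:+1/69120 t=1:−1/20736 t=2:+1/69120 = -1/51840
(3j)²=280/21879 [(5 4 7; 0 0 0)], sign=+1
Σ_t [2,2]: t=2:+1/9676800 = 1/9676800
(3j)²=27/19448 [(5 4 7; -5 3 2)], sign=-1
⇒ 4πI² = 14175/537251
I = (-1)√(14175/537251/(4π)) = -0.04582136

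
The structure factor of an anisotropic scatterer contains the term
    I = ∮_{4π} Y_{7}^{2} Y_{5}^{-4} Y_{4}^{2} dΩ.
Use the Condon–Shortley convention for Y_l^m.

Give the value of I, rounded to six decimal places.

Checks pass: Σm=0; 16 even; l₃=4∈[2,12].
(2·7+1)(2·5+1)(2·4+1) = 1485
Δ: 8! 6! 2! / 17! → 1/6126120
sum: t=3:−1/69120 t=4:+1/20736 t=5:−1/69120 = 1/51840
3j²(7 5 4; 0 0 0) = Δ·Π!·Σ² = 280/21879  (sign +1)
sum: t=0:+1/4838400 t=1:−1/483840 = -1/537600
3j²(7 5 4; 2 -4 2) = Δ·Π!·Σ² = 2187/170170  (sign -1)
combine: 4πI² = 1485·280/21879·2187/170170 = 131220/537251
take √, sign -1: I = -0.13941403

-0.139414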